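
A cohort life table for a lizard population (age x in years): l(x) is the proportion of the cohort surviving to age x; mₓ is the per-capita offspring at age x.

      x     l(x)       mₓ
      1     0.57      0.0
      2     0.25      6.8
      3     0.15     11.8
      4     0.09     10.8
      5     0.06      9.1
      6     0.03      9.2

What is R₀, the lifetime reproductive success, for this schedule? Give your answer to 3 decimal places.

5.264

R₀ = Σ l(x) mₓ:
  age 1: 0.57 × 0.0 = 0.0000
  age 2: 0.25 × 6.8 = 1.7000
  age 3: 0.15 × 11.8 = 1.7700
  age 4: 0.09 × 10.8 = 0.9720
  age 5: 0.06 × 9.1 = 0.5460
  age 6: 0.03 × 9.2 = 0.2760
R₀ = 0.0000 + 1.7000 + 1.7700 + 0.9720 + 0.5460 + 0.2760 = 5.2640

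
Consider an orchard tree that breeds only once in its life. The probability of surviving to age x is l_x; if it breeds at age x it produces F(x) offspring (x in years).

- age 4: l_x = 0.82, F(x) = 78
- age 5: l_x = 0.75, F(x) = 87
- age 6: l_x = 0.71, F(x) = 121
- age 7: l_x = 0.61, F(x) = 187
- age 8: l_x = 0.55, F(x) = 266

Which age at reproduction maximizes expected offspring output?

Expected offspring if breeding at age x = l_x × F(x):
  age 4: 0.82 × 78 = 63.960
  age 5: 0.75 × 87 = 65.250
  age 6: 0.71 × 121 = 85.910
  age 7: 0.61 × 187 = 114.070
  age 8: 0.55 × 266 = 146.300
Maximum at age 8 (146.300).

8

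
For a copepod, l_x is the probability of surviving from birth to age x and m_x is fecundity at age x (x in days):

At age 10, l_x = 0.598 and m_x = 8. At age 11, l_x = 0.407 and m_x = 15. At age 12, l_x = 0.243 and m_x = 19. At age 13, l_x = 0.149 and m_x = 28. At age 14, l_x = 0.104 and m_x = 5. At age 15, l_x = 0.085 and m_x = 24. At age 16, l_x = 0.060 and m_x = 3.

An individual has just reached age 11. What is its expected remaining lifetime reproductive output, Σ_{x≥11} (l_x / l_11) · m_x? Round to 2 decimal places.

l_11 = 0.407. Conditional survival from age 11 to x is l_x / l_11.
  x=11: (0.407/0.407) × 15 = 15.0000
  x=12: (0.243/0.407) × 19 = 11.3440
  x=13: (0.149/0.407) × 28 = 10.2506
  x=14: (0.104/0.407) × 5 = 1.2776
  x=15: (0.085/0.407) × 24 = 5.0123
  x=16: (0.060/0.407) × 3 = 0.4423
Sum = 15.0000 + 11.3440 + 10.2506 + 1.2776 + 5.0123 + 0.4423 = 43.3268

43.33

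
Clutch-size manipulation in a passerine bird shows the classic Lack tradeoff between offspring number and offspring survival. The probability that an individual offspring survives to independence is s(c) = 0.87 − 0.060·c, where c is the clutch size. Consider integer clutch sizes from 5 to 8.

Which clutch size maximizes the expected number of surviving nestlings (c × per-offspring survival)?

Expected surviving nestlings = c × s(c):
  c=5: 5 × 0.570 = 2.850
  c=6: 6 × 0.510 = 3.060
  c=7: 7 × 0.450 = 3.150
  c=8: 8 × 0.390 = 3.120
Maximum at c = 7 (3.150 surviving nestlings).

7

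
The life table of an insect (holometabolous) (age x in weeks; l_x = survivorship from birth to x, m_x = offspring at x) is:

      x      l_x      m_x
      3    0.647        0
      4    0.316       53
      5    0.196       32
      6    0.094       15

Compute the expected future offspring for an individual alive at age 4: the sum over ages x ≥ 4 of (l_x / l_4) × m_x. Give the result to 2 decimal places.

77.31

l_4 = 0.316. Conditional survival from age 4 to x is l_x / l_4.
  x=4: (0.316/0.316) × 53 = 53.0000
  x=5: (0.196/0.316) × 32 = 19.8481
  x=6: (0.094/0.316) × 15 = 4.4620
Sum = 53.0000 + 19.8481 + 4.4620 = 77.3101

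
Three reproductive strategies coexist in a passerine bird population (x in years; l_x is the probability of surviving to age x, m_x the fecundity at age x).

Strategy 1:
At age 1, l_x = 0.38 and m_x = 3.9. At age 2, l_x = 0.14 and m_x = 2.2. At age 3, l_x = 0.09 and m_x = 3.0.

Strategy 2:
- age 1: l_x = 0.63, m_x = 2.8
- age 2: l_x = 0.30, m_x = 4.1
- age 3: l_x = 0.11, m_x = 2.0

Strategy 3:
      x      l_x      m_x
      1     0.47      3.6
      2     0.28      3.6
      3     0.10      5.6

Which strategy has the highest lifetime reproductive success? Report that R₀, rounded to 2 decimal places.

3.26

Strategy 1: R₀ = 0.38×3.9 + 0.14×2.2 + 0.09×3.0 = 2.0600
Strategy 2: R₀ = 0.63×2.8 + 0.30×4.1 + 0.11×2.0 = 3.2140
Strategy 3: R₀ = 0.47×3.6 + 0.28×3.6 + 0.10×5.6 = 3.2600
Highest R₀: strategy 3 with 3.2600.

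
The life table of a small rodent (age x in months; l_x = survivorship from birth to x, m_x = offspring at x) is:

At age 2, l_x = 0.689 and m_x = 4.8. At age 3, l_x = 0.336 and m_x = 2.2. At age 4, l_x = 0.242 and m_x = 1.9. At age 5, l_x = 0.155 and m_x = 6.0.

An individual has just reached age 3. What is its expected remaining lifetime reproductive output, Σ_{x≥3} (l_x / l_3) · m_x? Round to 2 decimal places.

6.34

l_3 = 0.336. Conditional survival from age 3 to x is l_x / l_3.
  x=3: (0.336/0.336) × 2.2 = 2.2000
  x=4: (0.242/0.336) × 1.9 = 1.3685
  x=5: (0.155/0.336) × 6.0 = 2.7679
Sum = 2.2000 + 1.3685 + 2.7679 = 6.3363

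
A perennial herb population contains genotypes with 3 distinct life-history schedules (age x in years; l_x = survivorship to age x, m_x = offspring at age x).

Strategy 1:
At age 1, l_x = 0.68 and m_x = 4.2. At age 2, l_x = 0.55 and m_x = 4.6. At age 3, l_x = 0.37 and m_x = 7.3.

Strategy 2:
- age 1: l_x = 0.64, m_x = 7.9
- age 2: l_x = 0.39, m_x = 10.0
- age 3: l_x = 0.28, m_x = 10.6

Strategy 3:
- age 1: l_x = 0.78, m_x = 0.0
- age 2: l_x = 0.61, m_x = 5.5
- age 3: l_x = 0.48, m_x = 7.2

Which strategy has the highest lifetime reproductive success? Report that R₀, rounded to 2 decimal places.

Strategy 1: R₀ = 0.68×4.2 + 0.55×4.6 + 0.37×7.3 = 8.0870
Strategy 2: R₀ = 0.64×7.9 + 0.39×10.0 + 0.28×10.6 = 11.9240
Strategy 3: R₀ = 0.78×0.0 + 0.61×5.5 + 0.48×7.2 = 6.8110
Highest R₀: strategy 2 with 11.9240.

11.92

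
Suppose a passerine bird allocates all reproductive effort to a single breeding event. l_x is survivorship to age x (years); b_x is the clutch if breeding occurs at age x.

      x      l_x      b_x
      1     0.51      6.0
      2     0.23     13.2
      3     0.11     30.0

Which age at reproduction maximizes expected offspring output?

3

Expected offspring if breeding at age x = l_x × b_x:
  age 1: 0.51 × 6.0 = 3.060
  age 2: 0.23 × 13.2 = 3.036
  age 3: 0.11 × 30.0 = 3.300
Maximum at age 3 (3.300).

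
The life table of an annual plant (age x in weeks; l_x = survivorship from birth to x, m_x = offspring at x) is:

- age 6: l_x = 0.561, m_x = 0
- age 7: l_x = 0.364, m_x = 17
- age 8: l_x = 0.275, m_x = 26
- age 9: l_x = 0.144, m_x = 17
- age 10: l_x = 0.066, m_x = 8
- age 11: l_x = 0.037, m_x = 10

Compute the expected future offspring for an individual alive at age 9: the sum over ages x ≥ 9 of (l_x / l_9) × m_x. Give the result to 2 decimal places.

23.24

l_9 = 0.144. Conditional survival from age 9 to x is l_x / l_9.
  x=9: (0.144/0.144) × 17 = 17.0000
  x=10: (0.066/0.144) × 8 = 3.6667
  x=11: (0.037/0.144) × 10 = 2.5694
Sum = 17.0000 + 3.6667 + 2.5694 = 23.2361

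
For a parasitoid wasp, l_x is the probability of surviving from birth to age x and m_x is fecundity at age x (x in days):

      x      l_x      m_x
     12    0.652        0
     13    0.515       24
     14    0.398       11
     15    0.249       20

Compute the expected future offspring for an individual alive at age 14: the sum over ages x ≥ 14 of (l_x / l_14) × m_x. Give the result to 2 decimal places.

l_14 = 0.398. Conditional survival from age 14 to x is l_x / l_14.
  x=14: (0.398/0.398) × 11 = 11.0000
  x=15: (0.249/0.398) × 20 = 12.5126
Sum = 11.0000 + 12.5126 = 23.5126

23.51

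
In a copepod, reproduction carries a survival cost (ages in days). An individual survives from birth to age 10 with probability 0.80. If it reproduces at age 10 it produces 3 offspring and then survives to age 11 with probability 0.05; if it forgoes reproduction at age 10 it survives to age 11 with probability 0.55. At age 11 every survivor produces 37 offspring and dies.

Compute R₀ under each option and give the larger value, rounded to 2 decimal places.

16.28

breed at age 10: R₀ = 0.80 × (3 + 0.05 × 37) = 0.80 × 4.8500 = 3.8800
delay to age 11: R₀ = 0.80 × (0.55 × 37) = 0.80 × 20.3500 = 16.2800
Higher: delay to age 11 (16.2800).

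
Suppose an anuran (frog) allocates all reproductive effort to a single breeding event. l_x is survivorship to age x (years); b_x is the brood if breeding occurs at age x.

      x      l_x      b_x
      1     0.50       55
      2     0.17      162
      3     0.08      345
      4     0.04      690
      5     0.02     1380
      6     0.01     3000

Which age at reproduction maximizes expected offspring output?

6

Expected offspring if breeding at age x = l_x × b_x:
  age 1: 0.50 × 55 = 27.500
  age 2: 0.17 × 162 = 27.540
  age 3: 0.08 × 345 = 27.600
  age 4: 0.04 × 690 = 27.600
  age 5: 0.02 × 1380 = 27.600
  age 6: 0.01 × 3000 = 30.000
Maximum at age 6 (30.000).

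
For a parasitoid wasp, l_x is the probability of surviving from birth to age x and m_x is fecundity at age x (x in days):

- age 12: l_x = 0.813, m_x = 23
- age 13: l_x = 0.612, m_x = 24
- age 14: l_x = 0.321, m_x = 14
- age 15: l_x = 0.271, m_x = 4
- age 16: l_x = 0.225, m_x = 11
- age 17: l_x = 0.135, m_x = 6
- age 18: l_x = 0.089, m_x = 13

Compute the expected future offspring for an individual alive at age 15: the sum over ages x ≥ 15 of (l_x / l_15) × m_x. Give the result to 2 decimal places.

20.39

l_15 = 0.271. Conditional survival from age 15 to x is l_x / l_15.
  x=15: (0.271/0.271) × 4 = 4.0000
  x=16: (0.225/0.271) × 11 = 9.1328
  x=17: (0.135/0.271) × 6 = 2.9889
  x=18: (0.089/0.271) × 13 = 4.2694
Sum = 4.0000 + 9.1328 + 2.9889 + 4.2694 = 20.3911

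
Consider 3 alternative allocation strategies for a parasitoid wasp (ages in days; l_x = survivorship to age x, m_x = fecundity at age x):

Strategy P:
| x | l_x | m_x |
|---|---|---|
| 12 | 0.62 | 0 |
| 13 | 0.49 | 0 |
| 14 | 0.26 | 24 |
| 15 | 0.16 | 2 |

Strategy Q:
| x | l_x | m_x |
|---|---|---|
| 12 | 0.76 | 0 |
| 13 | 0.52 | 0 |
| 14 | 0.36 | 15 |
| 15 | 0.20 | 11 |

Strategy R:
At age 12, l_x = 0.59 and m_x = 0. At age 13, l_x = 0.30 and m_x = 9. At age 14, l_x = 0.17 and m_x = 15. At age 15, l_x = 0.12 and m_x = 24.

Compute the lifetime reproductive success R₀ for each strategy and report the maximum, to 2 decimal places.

Strategy P: R₀ = 0.62×0 + 0.49×0 + 0.26×24 + 0.16×2 = 6.5600
Strategy Q: R₀ = 0.76×0 + 0.52×0 + 0.36×15 + 0.20×11 = 7.6000
Strategy R: R₀ = 0.59×0 + 0.30×9 + 0.17×15 + 0.12×24 = 8.1300
Highest R₀: strategy R with 8.1300.

8.13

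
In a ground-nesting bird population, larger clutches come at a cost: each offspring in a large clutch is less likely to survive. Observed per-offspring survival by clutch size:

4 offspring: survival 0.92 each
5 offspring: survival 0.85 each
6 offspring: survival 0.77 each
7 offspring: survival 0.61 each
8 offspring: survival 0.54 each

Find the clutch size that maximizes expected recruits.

6

Expected recruits = c × s(c):
  c=4: 4 × 0.92 = 3.680
  c=5: 5 × 0.85 = 4.250
  c=6: 6 × 0.77 = 4.620
  c=7: 7 × 0.61 = 4.270
  c=8: 8 × 0.54 = 4.320
Maximum at c = 6 (4.620 recruits).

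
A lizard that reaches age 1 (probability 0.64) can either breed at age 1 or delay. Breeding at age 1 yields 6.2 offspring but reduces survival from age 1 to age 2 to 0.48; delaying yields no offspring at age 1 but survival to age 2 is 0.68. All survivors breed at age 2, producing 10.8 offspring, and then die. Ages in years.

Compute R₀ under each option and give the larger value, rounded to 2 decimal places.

7.29

breed at age 1: R₀ = 0.64 × (6.2 + 0.48 × 10.8) = 0.64 × 11.3840 = 7.2858
delay to age 2: R₀ = 0.64 × (0.68 × 10.8) = 0.64 × 7.3440 = 4.7002
Higher: breed at age 1 (7.2858).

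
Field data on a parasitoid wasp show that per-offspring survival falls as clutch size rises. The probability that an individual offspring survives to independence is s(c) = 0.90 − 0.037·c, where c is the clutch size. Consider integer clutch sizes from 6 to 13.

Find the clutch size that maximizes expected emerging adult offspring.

Expected emerging adult offspring = c × s(c):
  c=6: 6 × 0.678 = 4.068
  c=7: 7 × 0.641 = 4.487
  c=8: 8 × 0.604 = 4.832
  c=9: 9 × 0.567 = 5.103
  c=10: 10 × 0.530 = 5.300
  c=11: 11 × 0.493 = 5.423
  c=12: 12 × 0.456 = 5.472
  c=13: 13 × 0.419 = 5.447
Maximum at c = 12 (5.472 emerging adult offspring).

12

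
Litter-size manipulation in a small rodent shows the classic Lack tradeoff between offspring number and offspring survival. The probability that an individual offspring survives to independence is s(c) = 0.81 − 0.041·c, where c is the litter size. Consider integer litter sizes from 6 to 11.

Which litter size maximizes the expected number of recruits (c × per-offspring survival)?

10

Expected recruits = c × s(c):
  c=6: 6 × 0.564 = 3.384
  c=7: 7 × 0.523 = 3.661
  c=8: 8 × 0.482 = 3.856
  c=9: 9 × 0.441 = 3.969
  c=10: 10 × 0.400 = 4.000
  c=11: 11 × 0.359 = 3.949
Maximum at c = 10 (4.000 recruits).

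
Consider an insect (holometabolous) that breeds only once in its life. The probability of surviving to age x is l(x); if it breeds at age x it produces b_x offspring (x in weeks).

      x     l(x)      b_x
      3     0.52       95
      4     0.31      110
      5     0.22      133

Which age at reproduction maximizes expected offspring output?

3

Expected offspring if breeding at age x = l(x) × b_x:
  age 3: 0.52 × 95 = 49.400
  age 4: 0.31 × 110 = 34.100
  age 5: 0.22 × 133 = 29.260
Maximum at age 3 (49.400).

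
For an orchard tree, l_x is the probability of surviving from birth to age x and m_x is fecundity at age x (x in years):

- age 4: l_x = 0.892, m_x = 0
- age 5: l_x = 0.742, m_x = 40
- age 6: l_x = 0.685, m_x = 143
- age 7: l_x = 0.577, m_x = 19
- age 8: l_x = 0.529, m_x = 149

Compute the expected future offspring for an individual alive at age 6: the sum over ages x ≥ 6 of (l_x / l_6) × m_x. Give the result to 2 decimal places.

274.07

l_6 = 0.685. Conditional survival from age 6 to x is l_x / l_6.
  x=6: (0.685/0.685) × 143 = 143.0000
  x=7: (0.577/0.685) × 19 = 16.0044
  x=8: (0.529/0.685) × 149 = 115.0672
Sum = 143.0000 + 16.0044 + 115.0672 = 274.0715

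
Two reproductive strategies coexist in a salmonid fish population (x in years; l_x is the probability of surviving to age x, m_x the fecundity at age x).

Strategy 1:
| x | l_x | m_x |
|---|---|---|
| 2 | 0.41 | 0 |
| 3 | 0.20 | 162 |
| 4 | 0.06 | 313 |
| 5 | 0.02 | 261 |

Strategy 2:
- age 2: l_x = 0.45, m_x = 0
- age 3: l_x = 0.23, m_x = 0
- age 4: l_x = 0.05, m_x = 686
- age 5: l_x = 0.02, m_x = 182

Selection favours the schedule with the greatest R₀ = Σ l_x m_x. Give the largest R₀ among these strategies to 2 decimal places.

Strategy 1: R₀ = 0.41×0 + 0.20×162 + 0.06×313 + 0.02×261 = 56.4000
Strategy 2: R₀ = 0.45×0 + 0.23×0 + 0.05×686 + 0.02×182 = 37.9400
Highest R₀: strategy 1 with 56.4000.

56.40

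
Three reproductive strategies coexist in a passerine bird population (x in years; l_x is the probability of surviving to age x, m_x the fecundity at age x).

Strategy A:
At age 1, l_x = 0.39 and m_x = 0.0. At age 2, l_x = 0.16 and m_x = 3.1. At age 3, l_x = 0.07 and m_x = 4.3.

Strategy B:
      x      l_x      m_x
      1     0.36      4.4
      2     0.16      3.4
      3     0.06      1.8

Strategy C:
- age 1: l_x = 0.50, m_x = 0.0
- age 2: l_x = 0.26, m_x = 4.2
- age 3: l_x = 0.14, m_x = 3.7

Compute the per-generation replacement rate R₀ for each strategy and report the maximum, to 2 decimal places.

Strategy A: R₀ = 0.39×0.0 + 0.16×3.1 + 0.07×4.3 = 0.7970
Strategy B: R₀ = 0.36×4.4 + 0.16×3.4 + 0.06×1.8 = 2.2360
Strategy C: R₀ = 0.50×0.0 + 0.26×4.2 + 0.14×3.7 = 1.6100
Highest R₀: strategy B with 2.2360.

2.24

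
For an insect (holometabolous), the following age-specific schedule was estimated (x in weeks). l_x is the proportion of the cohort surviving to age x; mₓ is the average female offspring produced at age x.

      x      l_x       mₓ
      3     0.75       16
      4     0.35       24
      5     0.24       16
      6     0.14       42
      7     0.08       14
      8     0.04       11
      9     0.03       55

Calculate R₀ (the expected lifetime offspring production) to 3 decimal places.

R₀ = Σ l_x mₓ:
  age 3: 0.75 × 16 = 12.0000
  age 4: 0.35 × 24 = 8.4000
  age 5: 0.24 × 16 = 3.8400
  age 6: 0.14 × 42 = 5.8800
  age 7: 0.08 × 14 = 1.1200
  age 8: 0.04 × 11 = 0.4400
  age 9: 0.03 × 55 = 1.6500
R₀ = 12.0000 + 8.4000 + 3.8400 + 5.8800 + 1.1200 + 0.4400 + 1.6500 = 33.3300

33.330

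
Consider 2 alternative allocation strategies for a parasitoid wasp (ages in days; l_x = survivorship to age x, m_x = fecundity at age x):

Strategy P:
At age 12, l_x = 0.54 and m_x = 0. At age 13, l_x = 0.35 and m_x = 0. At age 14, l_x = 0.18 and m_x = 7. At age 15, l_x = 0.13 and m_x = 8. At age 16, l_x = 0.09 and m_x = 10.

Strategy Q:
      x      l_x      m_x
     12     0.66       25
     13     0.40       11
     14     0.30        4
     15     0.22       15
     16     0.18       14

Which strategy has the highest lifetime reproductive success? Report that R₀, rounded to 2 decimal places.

27.92

Strategy P: R₀ = 0.54×0 + 0.35×0 + 0.18×7 + 0.13×8 + 0.09×10 = 3.2000
Strategy Q: R₀ = 0.66×25 + 0.40×11 + 0.30×4 + 0.22×15 + 0.18×14 = 27.9200
Highest R₀: strategy Q with 27.9200.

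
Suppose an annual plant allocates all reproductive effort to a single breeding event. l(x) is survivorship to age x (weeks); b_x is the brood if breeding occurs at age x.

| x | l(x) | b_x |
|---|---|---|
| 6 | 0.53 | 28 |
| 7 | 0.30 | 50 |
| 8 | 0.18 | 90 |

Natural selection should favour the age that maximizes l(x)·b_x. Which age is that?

Expected offspring if breeding at age x = l(x) × b_x:
  age 6: 0.53 × 28 = 14.840
  age 7: 0.30 × 50 = 15.000
  age 8: 0.18 × 90 = 16.200
Maximum at age 8 (16.200).

8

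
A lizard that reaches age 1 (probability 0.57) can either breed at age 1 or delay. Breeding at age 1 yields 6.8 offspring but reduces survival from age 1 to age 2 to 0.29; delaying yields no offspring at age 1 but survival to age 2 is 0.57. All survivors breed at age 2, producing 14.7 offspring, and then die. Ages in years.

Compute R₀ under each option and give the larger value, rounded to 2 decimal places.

breed at age 1: R₀ = 0.57 × (6.8 + 0.29 × 14.7) = 0.57 × 11.0630 = 6.3059
delay to age 2: R₀ = 0.57 × (0.57 × 14.7) = 0.57 × 8.3790 = 4.7760
Higher: breed at age 1 (6.3059).

6.31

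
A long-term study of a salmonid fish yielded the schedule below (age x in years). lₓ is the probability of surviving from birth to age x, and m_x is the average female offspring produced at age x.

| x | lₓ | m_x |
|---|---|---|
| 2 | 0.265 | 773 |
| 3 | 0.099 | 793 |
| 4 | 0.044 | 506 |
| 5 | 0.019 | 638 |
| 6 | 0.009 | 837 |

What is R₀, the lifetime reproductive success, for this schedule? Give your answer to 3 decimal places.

325.271

R₀ = Σ lₓ m_x:
  age 2: 0.265 × 773 = 204.8450
  age 3: 0.099 × 793 = 78.5070
  age 4: 0.044 × 506 = 22.2640
  age 5: 0.019 × 638 = 12.1220
  age 6: 0.009 × 837 = 7.5330
R₀ = 204.8450 + 78.5070 + 22.2640 + 12.1220 + 7.5330 = 325.2710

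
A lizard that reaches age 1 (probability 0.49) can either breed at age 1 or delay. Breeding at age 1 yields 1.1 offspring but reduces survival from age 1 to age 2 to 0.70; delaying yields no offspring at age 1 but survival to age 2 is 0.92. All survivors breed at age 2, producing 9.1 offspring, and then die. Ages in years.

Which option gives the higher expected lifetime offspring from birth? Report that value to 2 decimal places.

4.10

breed at age 1: R₀ = 0.49 × (1.1 + 0.70 × 9.1) = 0.49 × 7.4700 = 3.6603
delay to age 2: R₀ = 0.49 × (0.92 × 9.1) = 0.49 × 8.3720 = 4.1023
Higher: delay to age 2 (4.1023).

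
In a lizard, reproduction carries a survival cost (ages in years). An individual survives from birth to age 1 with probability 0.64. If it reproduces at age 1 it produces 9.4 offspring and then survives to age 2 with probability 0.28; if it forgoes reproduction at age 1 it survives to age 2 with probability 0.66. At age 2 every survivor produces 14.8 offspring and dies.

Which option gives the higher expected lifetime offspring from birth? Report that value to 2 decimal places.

8.67

breed at age 1: R₀ = 0.64 × (9.4 + 0.28 × 14.8) = 0.64 × 13.5440 = 8.6682
delay to age 2: R₀ = 0.64 × (0.66 × 14.8) = 0.64 × 9.7680 = 6.2515
Higher: breed at age 1 (8.6682).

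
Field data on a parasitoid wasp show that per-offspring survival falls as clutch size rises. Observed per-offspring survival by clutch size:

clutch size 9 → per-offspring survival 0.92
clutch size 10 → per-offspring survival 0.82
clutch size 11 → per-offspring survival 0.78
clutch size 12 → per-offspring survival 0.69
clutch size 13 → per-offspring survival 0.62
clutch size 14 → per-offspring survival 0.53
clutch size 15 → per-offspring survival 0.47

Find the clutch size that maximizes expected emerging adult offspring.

Expected emerging adult offspring = c × s(c):
  c=9: 9 × 0.92 = 8.280
  c=10: 10 × 0.82 = 8.200
  c=11: 11 × 0.78 = 8.580
  c=12: 12 × 0.69 = 8.280
  c=13: 13 × 0.62 = 8.060
  c=14: 14 × 0.53 = 7.420
  c=15: 15 × 0.47 = 7.050
Maximum at c = 11 (8.580 emerging adult offspring).

11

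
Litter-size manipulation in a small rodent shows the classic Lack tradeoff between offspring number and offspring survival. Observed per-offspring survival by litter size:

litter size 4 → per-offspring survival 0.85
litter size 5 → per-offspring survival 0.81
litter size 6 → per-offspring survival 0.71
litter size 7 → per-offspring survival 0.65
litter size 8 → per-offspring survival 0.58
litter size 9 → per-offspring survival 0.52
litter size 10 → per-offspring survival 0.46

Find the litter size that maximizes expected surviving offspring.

Expected surviving offspring = c × s(c):
  c=4: 4 × 0.85 = 3.400
  c=5: 5 × 0.81 = 4.050
  c=6: 6 × 0.71 = 4.260
  c=7: 7 × 0.65 = 4.550
  c=8: 8 × 0.58 = 4.640
  c=9: 9 × 0.52 = 4.680
  c=10: 10 × 0.46 = 4.600
Maximum at c = 9 (4.680 surviving offspring).

9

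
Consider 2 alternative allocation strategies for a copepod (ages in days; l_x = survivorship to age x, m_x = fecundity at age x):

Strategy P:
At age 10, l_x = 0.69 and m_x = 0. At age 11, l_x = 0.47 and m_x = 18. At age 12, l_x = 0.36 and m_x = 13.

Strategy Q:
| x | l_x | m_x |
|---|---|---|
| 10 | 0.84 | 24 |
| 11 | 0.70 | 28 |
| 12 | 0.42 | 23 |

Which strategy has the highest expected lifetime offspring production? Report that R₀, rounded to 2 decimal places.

49.42

Strategy P: R₀ = 0.69×0 + 0.47×18 + 0.36×13 = 13.1400
Strategy Q: R₀ = 0.84×24 + 0.70×28 + 0.42×23 = 49.4200
Highest R₀: strategy Q with 49.4200.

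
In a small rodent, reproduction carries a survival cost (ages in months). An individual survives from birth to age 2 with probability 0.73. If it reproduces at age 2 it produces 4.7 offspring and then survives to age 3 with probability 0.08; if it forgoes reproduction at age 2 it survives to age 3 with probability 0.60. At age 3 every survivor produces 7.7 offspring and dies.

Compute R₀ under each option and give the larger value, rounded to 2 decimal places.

3.88

breed at age 2: R₀ = 0.73 × (4.7 + 0.08 × 7.7) = 0.73 × 5.3160 = 3.8807
delay to age 3: R₀ = 0.73 × (0.60 × 7.7) = 0.73 × 4.6200 = 3.3726
Higher: breed at age 2 (3.8807).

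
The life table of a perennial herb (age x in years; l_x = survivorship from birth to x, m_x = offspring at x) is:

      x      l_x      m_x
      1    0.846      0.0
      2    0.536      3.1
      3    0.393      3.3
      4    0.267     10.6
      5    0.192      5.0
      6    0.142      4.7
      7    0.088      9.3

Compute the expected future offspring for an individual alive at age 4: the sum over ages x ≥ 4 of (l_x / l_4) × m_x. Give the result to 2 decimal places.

19.76

l_4 = 0.267. Conditional survival from age 4 to x is l_x / l_4.
  x=4: (0.267/0.267) × 10.6 = 10.6000
  x=5: (0.192/0.267) × 5.0 = 3.5955
  x=6: (0.142/0.267) × 4.7 = 2.4996
  x=7: (0.088/0.267) × 9.3 = 3.0652
Sum = 10.6000 + 3.5955 + 2.4996 + 3.0652 = 19.7603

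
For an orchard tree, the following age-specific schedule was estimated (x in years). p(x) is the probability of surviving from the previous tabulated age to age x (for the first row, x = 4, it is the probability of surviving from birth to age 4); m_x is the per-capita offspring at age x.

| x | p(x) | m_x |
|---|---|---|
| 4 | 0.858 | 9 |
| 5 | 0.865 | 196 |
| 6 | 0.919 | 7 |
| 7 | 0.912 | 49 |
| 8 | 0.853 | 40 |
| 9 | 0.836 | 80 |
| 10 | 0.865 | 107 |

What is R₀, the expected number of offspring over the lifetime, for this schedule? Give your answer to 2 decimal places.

Survivorship from birth: l_x = p_4·p_5·…·p_x.
  l_4 = 0.85800
  l_5 = 0.74217
  l_6 = 0.68205
  l_7 = 0.62203
  l_8 = 0.53059
  l_9 = 0.44358
  l_10 = 0.38369
R₀ = Σ l_x m_x:
  age 4: 0.85800 × 9 = 7.7220
  age 5: 0.74217 × 196 = 145.4653
  age 6: 0.68205 × 7 = 4.7744
  age 7: 0.62203 × 49 = 30.4795
  age 8: 0.53059 × 40 = 21.2236
  age 9: 0.44358 × 80 = 35.4864
  age 10: 0.38369 × 107 = 41.0548
R₀ = 7.7220 + 145.4653 + 4.7744 + 30.4795 + 21.2236 + 35.4864 + 41.0548 = 286.2060

286.21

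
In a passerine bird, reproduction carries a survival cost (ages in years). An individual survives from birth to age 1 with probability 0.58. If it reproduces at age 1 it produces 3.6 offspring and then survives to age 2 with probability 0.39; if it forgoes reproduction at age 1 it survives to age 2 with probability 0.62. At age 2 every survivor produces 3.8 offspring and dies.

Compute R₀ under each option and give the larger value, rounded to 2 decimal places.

breed at age 1: R₀ = 0.58 × (3.6 + 0.39 × 3.8) = 0.58 × 5.0820 = 2.9476
delay to age 2: R₀ = 0.58 × (0.62 × 3.8) = 0.58 × 2.3560 = 1.3665
Higher: breed at age 1 (2.9476).

2.95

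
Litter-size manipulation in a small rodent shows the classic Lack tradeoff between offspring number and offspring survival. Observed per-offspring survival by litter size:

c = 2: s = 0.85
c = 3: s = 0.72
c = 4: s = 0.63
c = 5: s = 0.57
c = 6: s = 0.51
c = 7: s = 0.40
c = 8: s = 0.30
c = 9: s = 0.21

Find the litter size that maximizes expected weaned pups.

6

Expected weaned pups = c × s(c):
  c=2: 2 × 0.85 = 1.700
  c=3: 3 × 0.72 = 2.160
  c=4: 4 × 0.63 = 2.520
  c=5: 5 × 0.57 = 2.850
  c=6: 6 × 0.51 = 3.060
  c=7: 7 × 0.40 = 2.800
  c=8: 8 × 0.30 = 2.400
  c=9: 9 × 0.21 = 1.890
Maximum at c = 6 (3.060 weaned pups).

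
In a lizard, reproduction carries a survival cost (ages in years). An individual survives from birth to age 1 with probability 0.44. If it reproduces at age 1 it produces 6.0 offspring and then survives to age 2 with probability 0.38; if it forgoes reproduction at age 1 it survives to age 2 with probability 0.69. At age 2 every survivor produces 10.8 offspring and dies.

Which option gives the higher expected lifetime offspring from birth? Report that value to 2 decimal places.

4.45

breed at age 1: R₀ = 0.44 × (6.0 + 0.38 × 10.8) = 0.44 × 10.1040 = 4.4458
delay to age 2: R₀ = 0.44 × (0.69 × 10.8) = 0.44 × 7.4520 = 3.2789
Higher: breed at age 1 (4.4458).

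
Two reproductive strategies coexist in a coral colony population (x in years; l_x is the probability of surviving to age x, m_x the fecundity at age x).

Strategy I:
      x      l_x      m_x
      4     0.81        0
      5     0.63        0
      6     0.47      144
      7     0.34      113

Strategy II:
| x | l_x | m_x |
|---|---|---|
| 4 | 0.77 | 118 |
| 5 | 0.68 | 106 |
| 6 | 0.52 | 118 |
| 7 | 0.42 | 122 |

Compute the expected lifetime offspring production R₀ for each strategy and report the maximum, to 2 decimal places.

275.54

Strategy I: R₀ = 0.81×0 + 0.63×0 + 0.47×144 + 0.34×113 = 106.1000
Strategy II: R₀ = 0.77×118 + 0.68×106 + 0.52×118 + 0.42×122 = 275.5400
Highest R₀: strategy II with 275.5400.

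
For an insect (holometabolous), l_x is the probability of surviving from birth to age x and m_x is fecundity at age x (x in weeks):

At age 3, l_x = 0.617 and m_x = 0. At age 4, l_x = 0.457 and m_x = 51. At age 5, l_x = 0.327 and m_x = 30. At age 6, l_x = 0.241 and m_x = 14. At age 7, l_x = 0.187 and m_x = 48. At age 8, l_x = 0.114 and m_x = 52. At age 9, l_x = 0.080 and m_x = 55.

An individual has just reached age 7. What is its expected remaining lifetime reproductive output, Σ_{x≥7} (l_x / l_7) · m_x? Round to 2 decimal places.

103.23

l_7 = 0.187. Conditional survival from age 7 to x is l_x / l_7.
  x=7: (0.187/0.187) × 48 = 48.0000
  x=8: (0.114/0.187) × 52 = 31.7005
  x=9: (0.080/0.187) × 55 = 23.5294
Sum = 48.0000 + 31.7005 + 23.5294 = 103.2299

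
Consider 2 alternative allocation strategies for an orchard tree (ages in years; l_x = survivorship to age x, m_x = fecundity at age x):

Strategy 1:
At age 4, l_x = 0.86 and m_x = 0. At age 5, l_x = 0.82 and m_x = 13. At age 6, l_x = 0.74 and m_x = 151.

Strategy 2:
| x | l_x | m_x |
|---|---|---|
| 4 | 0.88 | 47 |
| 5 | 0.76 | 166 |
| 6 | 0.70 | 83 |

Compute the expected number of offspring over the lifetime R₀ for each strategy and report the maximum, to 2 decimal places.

Strategy 1: R₀ = 0.86×0 + 0.82×13 + 0.74×151 = 122.4000
Strategy 2: R₀ = 0.88×47 + 0.76×166 + 0.70×83 = 225.6200
Highest R₀: strategy 2 with 225.6200.

225.62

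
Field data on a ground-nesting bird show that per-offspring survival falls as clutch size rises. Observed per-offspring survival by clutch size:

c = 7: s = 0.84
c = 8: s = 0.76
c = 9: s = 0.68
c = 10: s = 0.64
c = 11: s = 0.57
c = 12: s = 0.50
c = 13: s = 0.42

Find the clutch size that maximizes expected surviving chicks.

Expected surviving chicks = c × s(c):
  c=7: 7 × 0.84 = 5.880
  c=8: 8 × 0.76 = 6.080
  c=9: 9 × 0.68 = 6.120
  c=10: 10 × 0.64 = 6.400
  c=11: 11 × 0.57 = 6.270
  c=12: 12 × 0.50 = 6.000
  c=13: 13 × 0.42 = 5.460
Maximum at c = 10 (6.400 surviving chicks).

10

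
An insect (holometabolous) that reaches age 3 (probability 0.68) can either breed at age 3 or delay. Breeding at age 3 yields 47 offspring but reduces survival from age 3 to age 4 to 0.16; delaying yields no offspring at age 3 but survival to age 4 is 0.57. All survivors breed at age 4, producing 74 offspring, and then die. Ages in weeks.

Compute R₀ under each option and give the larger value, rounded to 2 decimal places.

breed at age 3: R₀ = 0.68 × (47 + 0.16 × 74) = 0.68 × 58.8400 = 40.0112
delay to age 4: R₀ = 0.68 × (0.57 × 74) = 0.68 × 42.1800 = 28.6824
Higher: breed at age 3 (40.0112).

40.01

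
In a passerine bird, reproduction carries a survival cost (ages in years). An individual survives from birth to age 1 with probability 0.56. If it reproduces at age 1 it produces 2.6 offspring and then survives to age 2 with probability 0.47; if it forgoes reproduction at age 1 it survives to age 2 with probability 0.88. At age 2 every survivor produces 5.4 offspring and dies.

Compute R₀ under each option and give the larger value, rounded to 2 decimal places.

2.88

breed at age 1: R₀ = 0.56 × (2.6 + 0.47 × 5.4) = 0.56 × 5.1380 = 2.8773
delay to age 2: R₀ = 0.56 × (0.88 × 5.4) = 0.56 × 4.7520 = 2.6611
Higher: breed at age 1 (2.8773).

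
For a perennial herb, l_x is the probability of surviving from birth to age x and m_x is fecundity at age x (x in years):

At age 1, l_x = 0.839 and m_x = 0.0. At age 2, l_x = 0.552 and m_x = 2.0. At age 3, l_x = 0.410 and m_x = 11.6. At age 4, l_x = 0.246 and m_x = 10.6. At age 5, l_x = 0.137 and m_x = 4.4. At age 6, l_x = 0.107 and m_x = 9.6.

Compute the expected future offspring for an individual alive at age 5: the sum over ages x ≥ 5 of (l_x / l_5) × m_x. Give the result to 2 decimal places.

11.90

l_5 = 0.137. Conditional survival from age 5 to x is l_x / l_5.
  x=5: (0.137/0.137) × 4.4 = 4.4000
  x=6: (0.107/0.137) × 9.6 = 7.4978
Sum = 4.4000 + 7.4978 = 11.8978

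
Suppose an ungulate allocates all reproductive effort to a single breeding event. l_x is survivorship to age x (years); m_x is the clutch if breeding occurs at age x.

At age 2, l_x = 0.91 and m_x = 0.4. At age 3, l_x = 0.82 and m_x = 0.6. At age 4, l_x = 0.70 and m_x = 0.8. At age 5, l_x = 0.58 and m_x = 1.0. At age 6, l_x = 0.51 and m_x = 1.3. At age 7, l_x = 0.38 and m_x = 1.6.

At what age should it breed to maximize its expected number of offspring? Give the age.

6

Expected offspring if breeding at age x = l_x × m_x:
  age 2: 0.91 × 0.4 = 0.364
  age 3: 0.82 × 0.6 = 0.492
  age 4: 0.70 × 0.8 = 0.560
  age 5: 0.58 × 1.0 = 0.580
  age 6: 0.51 × 1.3 = 0.663
  age 7: 0.38 × 1.6 = 0.608
Maximum at age 6 (0.663).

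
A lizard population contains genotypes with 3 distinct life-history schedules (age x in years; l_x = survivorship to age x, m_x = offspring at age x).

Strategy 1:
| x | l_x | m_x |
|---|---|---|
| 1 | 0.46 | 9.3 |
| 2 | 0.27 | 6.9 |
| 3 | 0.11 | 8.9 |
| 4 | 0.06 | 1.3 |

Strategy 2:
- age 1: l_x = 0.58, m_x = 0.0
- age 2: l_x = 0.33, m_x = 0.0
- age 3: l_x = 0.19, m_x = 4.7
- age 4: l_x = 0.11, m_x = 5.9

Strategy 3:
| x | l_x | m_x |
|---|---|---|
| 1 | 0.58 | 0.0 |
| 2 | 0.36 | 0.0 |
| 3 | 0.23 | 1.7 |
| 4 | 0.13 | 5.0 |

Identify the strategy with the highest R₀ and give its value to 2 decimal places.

Strategy 1: R₀ = 0.46×9.3 + 0.27×6.9 + 0.11×8.9 + 0.06×1.3 = 7.1980
Strategy 2: R₀ = 0.58×0.0 + 0.33×0.0 + 0.19×4.7 + 0.11×5.9 = 1.5420
Strategy 3: R₀ = 0.58×0.0 + 0.36×0.0 + 0.23×1.7 + 0.13×5.0 = 1.0410
Highest R₀: strategy 1 with 7.1980.

7.20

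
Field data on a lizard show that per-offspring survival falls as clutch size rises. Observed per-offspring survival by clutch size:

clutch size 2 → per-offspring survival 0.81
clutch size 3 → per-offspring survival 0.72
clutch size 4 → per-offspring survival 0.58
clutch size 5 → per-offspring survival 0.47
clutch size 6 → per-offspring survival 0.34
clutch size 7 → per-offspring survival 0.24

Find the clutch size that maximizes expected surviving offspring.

Expected surviving offspring = c × s(c):
  c=2: 2 × 0.81 = 1.620
  c=3: 3 × 0.72 = 2.160
  c=4: 4 × 0.58 = 2.320
  c=5: 5 × 0.47 = 2.350
  c=6: 6 × 0.34 = 2.040
  c=7: 7 × 0.24 = 1.680
Maximum at c = 5 (2.350 surviving offspring).

5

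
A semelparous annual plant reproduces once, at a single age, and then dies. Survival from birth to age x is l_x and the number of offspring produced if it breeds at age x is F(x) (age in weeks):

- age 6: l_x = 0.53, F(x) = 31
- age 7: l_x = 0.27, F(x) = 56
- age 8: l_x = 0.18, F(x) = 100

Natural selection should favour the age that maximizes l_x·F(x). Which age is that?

8

Expected offspring if breeding at age x = l_x × F(x):
  age 6: 0.53 × 31 = 16.430
  age 7: 0.27 × 56 = 15.120
  age 8: 0.18 × 100 = 18.000
Maximum at age 8 (18.000).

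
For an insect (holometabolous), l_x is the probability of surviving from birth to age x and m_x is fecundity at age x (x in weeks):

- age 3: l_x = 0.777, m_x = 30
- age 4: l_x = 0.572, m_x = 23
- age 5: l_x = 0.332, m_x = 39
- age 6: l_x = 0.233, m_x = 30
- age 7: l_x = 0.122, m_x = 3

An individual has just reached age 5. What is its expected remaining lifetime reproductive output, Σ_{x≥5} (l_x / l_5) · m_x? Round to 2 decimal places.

l_5 = 0.332. Conditional survival from age 5 to x is l_x / l_5.
  x=5: (0.332/0.332) × 39 = 39.0000
  x=6: (0.233/0.332) × 30 = 21.0542
  x=7: (0.122/0.332) × 3 = 1.1024
Sum = 39.0000 + 21.0542 + 1.1024 = 61.1566

61.16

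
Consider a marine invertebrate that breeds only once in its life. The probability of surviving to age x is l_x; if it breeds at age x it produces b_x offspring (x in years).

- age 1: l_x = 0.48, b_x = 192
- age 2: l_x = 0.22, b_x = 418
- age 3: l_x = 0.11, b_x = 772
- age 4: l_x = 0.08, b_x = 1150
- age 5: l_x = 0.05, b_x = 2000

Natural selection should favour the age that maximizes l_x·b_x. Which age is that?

Expected offspring if breeding at age x = l_x × b_x:
  age 1: 0.48 × 192 = 92.160
  age 2: 0.22 × 418 = 91.960
  age 3: 0.11 × 772 = 84.920
  age 4: 0.08 × 1150 = 92.000
  age 5: 0.05 × 2000 = 100.000
Maximum at age 5 (100.000).

5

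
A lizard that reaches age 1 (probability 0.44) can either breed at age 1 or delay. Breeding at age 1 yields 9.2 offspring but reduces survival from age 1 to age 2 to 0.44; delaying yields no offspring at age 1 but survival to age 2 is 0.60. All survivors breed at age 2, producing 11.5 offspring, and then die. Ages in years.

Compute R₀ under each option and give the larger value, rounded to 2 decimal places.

breed at age 1: R₀ = 0.44 × (9.2 + 0.44 × 11.5) = 0.44 × 14.2600 = 6.2744
delay to age 2: R₀ = 0.44 × (0.60 × 11.5) = 0.44 × 6.9000 = 3.0360
Higher: breed at age 1 (6.2744).

6.27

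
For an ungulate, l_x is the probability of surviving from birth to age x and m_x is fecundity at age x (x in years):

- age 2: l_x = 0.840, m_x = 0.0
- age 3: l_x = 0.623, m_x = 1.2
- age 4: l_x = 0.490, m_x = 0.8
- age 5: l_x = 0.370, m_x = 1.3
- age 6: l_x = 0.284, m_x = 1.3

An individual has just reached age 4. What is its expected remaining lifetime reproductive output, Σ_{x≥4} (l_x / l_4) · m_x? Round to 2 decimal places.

l_4 = 0.490. Conditional survival from age 4 to x is l_x / l_4.
  x=4: (0.490/0.490) × 0.8 = 0.8000
  x=5: (0.370/0.490) × 1.3 = 0.9816
  x=6: (0.284/0.490) × 1.3 = 0.7535
Sum = 0.8000 + 0.9816 + 0.7535 = 2.5351

2.54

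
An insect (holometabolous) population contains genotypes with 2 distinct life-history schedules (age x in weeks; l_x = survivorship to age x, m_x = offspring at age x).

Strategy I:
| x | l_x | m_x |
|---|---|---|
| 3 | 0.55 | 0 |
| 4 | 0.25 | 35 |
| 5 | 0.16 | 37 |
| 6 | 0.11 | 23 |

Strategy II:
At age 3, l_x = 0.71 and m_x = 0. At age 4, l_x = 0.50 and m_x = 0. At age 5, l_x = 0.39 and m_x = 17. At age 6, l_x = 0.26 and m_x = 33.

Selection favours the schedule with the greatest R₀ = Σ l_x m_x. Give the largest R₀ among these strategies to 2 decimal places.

Strategy I: R₀ = 0.55×0 + 0.25×35 + 0.16×37 + 0.11×23 = 17.2000
Strategy II: R₀ = 0.71×0 + 0.50×0 + 0.39×17 + 0.26×33 = 15.2100
Highest R₀: strategy I with 17.2000.

17.20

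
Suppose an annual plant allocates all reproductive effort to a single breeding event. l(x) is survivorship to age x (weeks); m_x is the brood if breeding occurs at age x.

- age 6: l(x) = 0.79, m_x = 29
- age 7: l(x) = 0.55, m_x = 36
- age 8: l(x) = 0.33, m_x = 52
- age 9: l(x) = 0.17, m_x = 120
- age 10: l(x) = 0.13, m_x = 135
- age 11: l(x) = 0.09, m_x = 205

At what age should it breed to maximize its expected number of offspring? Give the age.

6

Expected offspring if breeding at age x = l(x) × m_x:
  age 6: 0.79 × 29 = 22.910
  age 7: 0.55 × 36 = 19.800
  age 8: 0.33 × 52 = 17.160
  age 9: 0.17 × 120 = 20.400
  age 10: 0.13 × 135 = 17.550
  age 11: 0.09 × 205 = 18.450
Maximum at age 6 (22.910).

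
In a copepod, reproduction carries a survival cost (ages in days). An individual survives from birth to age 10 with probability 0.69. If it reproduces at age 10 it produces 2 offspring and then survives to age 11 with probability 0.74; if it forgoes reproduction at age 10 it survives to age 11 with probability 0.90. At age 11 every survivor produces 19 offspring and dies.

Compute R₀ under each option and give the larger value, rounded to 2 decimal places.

11.80

breed at age 10: R₀ = 0.69 × (2 + 0.74 × 19) = 0.69 × 16.0600 = 11.0814
delay to age 11: R₀ = 0.69 × (0.90 × 19) = 0.69 × 17.1000 = 11.7990
Higher: delay to age 11 (11.7990).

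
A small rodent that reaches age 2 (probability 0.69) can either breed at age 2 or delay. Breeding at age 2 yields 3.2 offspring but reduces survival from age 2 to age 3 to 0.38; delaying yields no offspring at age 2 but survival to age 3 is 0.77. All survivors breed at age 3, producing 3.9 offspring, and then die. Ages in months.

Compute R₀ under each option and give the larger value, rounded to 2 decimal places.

breed at age 2: R₀ = 0.69 × (3.2 + 0.38 × 3.9) = 0.69 × 4.6820 = 3.2306
delay to age 3: R₀ = 0.69 × (0.77 × 3.9) = 0.69 × 3.0030 = 2.0721
Higher: breed at age 2 (3.2306).

3.23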